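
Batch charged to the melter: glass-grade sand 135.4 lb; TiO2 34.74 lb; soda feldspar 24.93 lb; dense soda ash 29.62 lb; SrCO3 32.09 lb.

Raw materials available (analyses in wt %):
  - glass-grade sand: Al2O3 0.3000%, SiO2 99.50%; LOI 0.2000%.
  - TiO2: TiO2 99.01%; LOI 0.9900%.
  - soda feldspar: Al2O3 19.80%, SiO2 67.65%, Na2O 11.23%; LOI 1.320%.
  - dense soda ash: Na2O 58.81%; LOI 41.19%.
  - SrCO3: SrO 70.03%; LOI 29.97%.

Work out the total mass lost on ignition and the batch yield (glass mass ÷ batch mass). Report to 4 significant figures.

All arithmetic keeps full precision at all times. Mid-chain values are printed rounded off to 4 significant digits between the steps. Every reported number includes exactly one rounding — the derived quantities, which include net glass mass, the yield, LOI, the five compositions, the totals, are re-derived in exact precision, as set out in question or answer, using the weight values at 234.0 lb of glass.
Each material's LOI contribution:
  glass-grade sand: 135.4 × 0.002000 = 0.2708 lb
  TiO2: 34.74 × 0.009900 = 0.3439 lb
  soda feldspar: 24.93 × 0.01320 = 0.3291 lb
  dense soda ash: 29.62 × 0.4119 = 12.20 lb
  SrCO3: 32.09 × 0.2997 = 9.617 lb
Total LOI = 22.76 lb
Glass = batch − LOI = 256.8 − 22.76 = 234.0 lb

LOI loss = 22.76 lb; glass = 234.0 lb; yield = 91.14%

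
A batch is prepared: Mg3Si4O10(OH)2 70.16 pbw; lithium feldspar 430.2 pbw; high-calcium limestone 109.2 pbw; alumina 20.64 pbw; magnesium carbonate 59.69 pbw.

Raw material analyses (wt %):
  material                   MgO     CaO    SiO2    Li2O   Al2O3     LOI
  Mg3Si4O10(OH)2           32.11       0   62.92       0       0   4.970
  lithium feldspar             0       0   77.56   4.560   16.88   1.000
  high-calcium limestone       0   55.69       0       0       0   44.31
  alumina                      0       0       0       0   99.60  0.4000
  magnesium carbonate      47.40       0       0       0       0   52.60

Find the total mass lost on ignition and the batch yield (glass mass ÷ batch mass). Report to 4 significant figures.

LOI loss = 87.65 pbw; glass = 602.2 pbw; yield = 87.29%

Exact precision is maintained from first step to last; intermediates are printed (rounded to 4 significant digits) alongside each step — each reported number includes exactly one rounding — derived quantities, including the five compositions, ignition loss, the yield, totals, net glass mass, are re-derived starting from the weights on 602.2 pbw of glass in full precision as given in question or answer.
Each material's LOI contribution:
  Mg3Si4O10(OH)2: 70.16 × 0.04970 = 3.487 pbw
  lithium feldspar: 430.2 × 0.01000 = 4.302 pbw
  high-calcium limestone: 109.2 × 0.4431 = 48.39 pbw
  alumina: 20.64 × 0.004000 = 0.08256 pbw
  magnesium carbonate: 59.69 × 0.5260 = 31.40 pbw
Total LOI = 87.65 pbw
Glass = batch − LOI = 689.9 − 87.65 = 602.2 pbw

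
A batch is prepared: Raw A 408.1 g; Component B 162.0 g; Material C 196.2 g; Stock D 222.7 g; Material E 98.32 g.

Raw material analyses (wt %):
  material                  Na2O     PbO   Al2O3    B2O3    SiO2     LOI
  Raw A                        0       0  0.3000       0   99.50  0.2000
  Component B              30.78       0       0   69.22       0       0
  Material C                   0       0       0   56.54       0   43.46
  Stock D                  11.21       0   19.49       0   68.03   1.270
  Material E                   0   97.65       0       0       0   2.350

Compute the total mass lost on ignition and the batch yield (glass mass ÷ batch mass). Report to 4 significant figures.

Rounding to 4 significant digits extends to every in-between result as displayed. The whole derivation keeps full precision throughout; a single rounding yields every reported value — derived quantities, which include yield, five oxide percentages, the totals, net glass mass, LOI, are computed at exact precision, exactly as printed in problem or answer, starting from the weights for 996.1 g of glass.
Each material's LOI contribution:
  Raw A: 408.1 × 0.002000 = 0.8162 g
  Component B: 162.0 × 0 = 0 g
  Material C: 196.2 × 0.4346 = 85.27 g
  Stock D: 222.7 × 0.01270 = 2.828 g
  Material E: 98.32 × 0.02350 = 2.311 g
Total LOI = 91.22 g
Glass = batch − LOI = 1087 − 91.22 = 996.1 g

LOI loss = 91.22 g; glass = 996.1 g; yield = 91.61%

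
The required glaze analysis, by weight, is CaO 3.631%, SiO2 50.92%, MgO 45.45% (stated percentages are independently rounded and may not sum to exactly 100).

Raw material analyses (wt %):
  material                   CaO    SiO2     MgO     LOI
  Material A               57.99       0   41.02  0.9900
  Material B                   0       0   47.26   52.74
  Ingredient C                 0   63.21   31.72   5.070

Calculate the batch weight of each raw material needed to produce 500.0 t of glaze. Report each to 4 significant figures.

Intermediates are displayed (rounded to four significant digits) between the steps — exact precision is maintained from start to finish — a single rounding produces every reported value; derived quantities, including LOI, the yield, three oxide percentages, the totals, glass mass, are rebuilt from the batch weights on 500.0 t of glass at full precision as they appear in the problem or answer text.
Target oxide masses per 500.0 t glaze:
  CaO: 3.631% × 500.0 = 18.16 t
  SiO2: 50.92% × 500.0 = 254.6 t
  MgO: 45.45% × 500.0 = 227.2 t
Verifying the oxide balance given the weights on record, at the basis given (summed amounts equal target values given rounding of the digits):
  CaO: 31.31·0.5799 = 18.16 t (target 18.16 t)
  SiO2: 402.8·0.6321 = 254.6 t (target 254.6 t)
  MgO: 31.31·0.4102 + 183.3·0.4726 + 402.8·0.3172 = 227.2 t (target 227.2 t)
Auditing the glass mass value: total batch − LOI = 500.0 t (the targets, summed, come to 500.0 t; the stated basis being 500.0 t — gaps are rounding artifacts).
Total batch = Σ batch = 617.4 t; Σ batch·LOI gives LOI loss = 117.4 t; as yield: glass ÷ batch → 80.98%.

Batch per 500.0 t glaze:
  Material A: 31.31 t
  Material B: 183.3 t
  Ingredient C: 402.8 t
Total batch = 617.4 t; LOI loss = 117.4 t; yield = 80.98%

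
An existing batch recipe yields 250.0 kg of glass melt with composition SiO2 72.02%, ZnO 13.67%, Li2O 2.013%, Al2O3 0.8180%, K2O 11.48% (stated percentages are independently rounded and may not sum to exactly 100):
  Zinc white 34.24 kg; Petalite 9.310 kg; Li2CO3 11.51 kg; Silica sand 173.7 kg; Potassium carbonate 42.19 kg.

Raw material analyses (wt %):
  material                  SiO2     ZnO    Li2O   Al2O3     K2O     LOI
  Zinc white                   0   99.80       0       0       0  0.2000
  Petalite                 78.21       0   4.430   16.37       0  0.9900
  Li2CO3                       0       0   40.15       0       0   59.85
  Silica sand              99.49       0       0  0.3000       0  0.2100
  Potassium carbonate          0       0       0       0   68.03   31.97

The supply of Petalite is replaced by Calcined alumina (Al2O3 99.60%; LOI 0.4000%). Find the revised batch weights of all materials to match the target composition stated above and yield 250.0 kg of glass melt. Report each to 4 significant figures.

All internal work keeps exact precision at each step. The intermediate values are shown with 4-significant-figure rounding across the worked steps; exactly one rounding goes into every reported figure. All derived quantities (yield, ignition loss, totals, glass mass, five oxide percentages) are recomputed using the weight values per 250.0 kg of glass in full precision, as they appear in the problem or the answer.
Target masses of each oxide per 250.0 kg glass melt:
  SiO2: 72.02% × 250.0 = 180.0 kg
  ZnO: 13.67% × 250.0 = 34.17 kg
  Li2O: 2.013% × 250.0 = 5.032 kg
  Al2O3: 0.8180% × 250.0 = 2.045 kg
  K2O: 11.48% × 250.0 = 28.70 kg
A balance pass over the oxides, working from each reported weight, on the stated basis (oxide sums agree with the targets within answer rounding):
  SiO2: 181.0·0.9949 = 180.1 kg (target 180.0 kg)
  ZnO: 34.24·0.9980 = 34.17 kg (target 34.17 kg)
  Li2O: 12.53·0.4015 = 5.031 kg (target 5.032 kg)
  Al2O3: 1.508·0.9960 + 181.0·0.003000 = 2.045 kg (target 2.045 kg)
  K2O: 42.19·0.6803 = 28.70 kg (target 28.70 kg)
Glass-mass sanity pass: batch total minus LOI = 250.0 kg (per-oxide target masses sum to 250.0 kg; stated basis 250.0 kg — a pure rounding effect).
Batch grand total — Σ batch = 271.5 kg; ignition loss, Σ(batch × LOI) = 21.44 kg; yield = glass ÷ total batch = 92.10%.

Revised batch per 250.0 kg glass melt:
  Zinc white: 34.24 kg
  Calcined alumina: 1.508 kg
  Li2CO3: 12.53 kg
  Silica sand: 181.0 kg
  Potassium carbonate: 42.19 kg
Total batch = 271.5 kg; LOI loss = 21.44 kg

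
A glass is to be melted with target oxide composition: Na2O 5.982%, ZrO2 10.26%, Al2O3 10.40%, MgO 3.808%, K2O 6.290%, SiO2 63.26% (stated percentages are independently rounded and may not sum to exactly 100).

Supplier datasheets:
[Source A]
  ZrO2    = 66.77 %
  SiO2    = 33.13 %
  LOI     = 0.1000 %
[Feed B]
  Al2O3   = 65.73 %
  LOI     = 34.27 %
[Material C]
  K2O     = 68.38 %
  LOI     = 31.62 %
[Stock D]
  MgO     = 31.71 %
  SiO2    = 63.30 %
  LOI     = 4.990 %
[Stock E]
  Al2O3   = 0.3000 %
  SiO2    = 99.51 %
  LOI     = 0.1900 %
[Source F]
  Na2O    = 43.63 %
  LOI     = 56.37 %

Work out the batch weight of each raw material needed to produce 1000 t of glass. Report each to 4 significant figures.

Batch per 1000 t glass:
  Source A: 153.7 t
  Feed B: 155.9 t
  Material C: 91.99 t
  Stock D: 120.1 t
  Stock E: 508.2 t
  Source F: 137.1 t
Total batch = 1167 t; LOI loss = 166.9 t; yield = 85.70%

In-progress results appear, with 4-significant-digit rounding, as written; full float precision is maintained in all steps. Each reported value is rounded exactly once — derived quantities are rebuilt at full precision (yield, LOI, the six compositions, glass mass, totals) from the batch weights on 1000 t of glass, as given in either problem or answer.
The oxide mass targets at 1000 t glass:
  Na2O: 5.982% × 1000 = 59.82 t
  ZrO2: 10.26% × 1000 = 102.6 t
  Al2O3: 10.40% × 1000 = 104.0 t
  MgO: 3.808% × 1000 = 38.08 t
  K2O: 6.290% × 1000 = 62.90 t
  SiO2: 63.26% × 1000 = 632.6 t
Mass-balance tally per oxide working from each reported weight, against the basis in use (sums match the target masses up to rounding of the answer):
  Na2O: 137.1·0.4363 = 59.82 t (target 59.82 t)
  ZrO2: 153.7·0.6677 = 102.6 t (target 102.6 t)
  Al2O3: 155.9·0.6573 + 508.2·0.003000 = 104.0 t (target 104.0 t)
  MgO: 120.1·0.3171 = 38.08 t (target 38.08 t)
  K2O: 91.99·0.6838 = 62.90 t (target 62.90 t)
  SiO2: 153.7·0.3313 + 120.1·0.6330 + 508.2·0.9951 = 632.7 t (target 632.6 t)
Glass-mass bookkeeping: the batch minus its LOI: 1000 t (targets for the oxides total 1000 t; basis as stated: 1000 t — gaps are rounding artifacts).
Total batch = Σ batch = 1167 t; LOI removed, Σ of batch·LOI: 166.9 t; yield = glass ÷ total batch = 85.70%.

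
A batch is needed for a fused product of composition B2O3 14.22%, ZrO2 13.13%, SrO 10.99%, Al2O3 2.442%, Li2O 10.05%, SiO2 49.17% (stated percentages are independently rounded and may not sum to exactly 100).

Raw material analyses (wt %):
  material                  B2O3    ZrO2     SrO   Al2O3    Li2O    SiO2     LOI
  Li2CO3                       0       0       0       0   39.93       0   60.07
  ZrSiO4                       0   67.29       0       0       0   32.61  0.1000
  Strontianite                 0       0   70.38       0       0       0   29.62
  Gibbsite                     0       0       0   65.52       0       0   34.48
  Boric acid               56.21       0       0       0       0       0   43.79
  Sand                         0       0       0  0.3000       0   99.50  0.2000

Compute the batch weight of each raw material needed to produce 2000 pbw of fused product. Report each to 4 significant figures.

Mid-chain values are printed, rounded to four significant digits, alongside each step. The working math holds full precision from first step to last; every reported figure is rounded a single time. All derived quantities, including six oxide percentages, the totals, LOI, the yield, net glass mass, are rebuilt from the batch weights at 2000 pbw of glass at full precision exactly as shown in question or answer.
Oxide-by-oxide targets in 2000 pbw fused product:
  B2O3: 14.22% × 2000 = 284.4 pbw
  ZrO2: 13.13% × 2000 = 262.6 pbw
  SrO: 10.99% × 2000 = 219.8 pbw
  Al2O3: 2.442% × 2000 = 48.84 pbw
  Li2O: 10.05% × 2000 = 201.0 pbw
  SiO2: 49.17% × 2000 = 983.4 pbw
Per-oxide balance check on the weights just shown, under the basis named above (target by target, the sums agree modulo rounding of the values):
  B2O3: 506.0·0.5621 = 284.4 pbw (target 284.4 pbw)
  ZrO2: 390.3·0.6729 = 262.6 pbw (target 262.6 pbw)
  SrO: 312.3·0.7038 = 219.8 pbw (target 219.8 pbw)
  Al2O3: 70.60·0.6552 + 860.4·0.003000 = 48.84 pbw (target 48.84 pbw)
  Li2O: 503.4·0.3993 = 201.0 pbw (target 201.0 pbw)
  SiO2: 390.3·0.3261 + 860.4·0.9950 = 983.4 pbw (target 983.4 pbw)
Mass balance on the glass: the batch minus its LOI: 2000 pbw (summing oxide targets gives 2000 pbw; basis as stated: 2000 pbw — any gap is answer rounding).
Summing the batch: Σ batch = 2643 pbw; LOI loss = Σ batch·LOI = 642.9 pbw; glass ÷ batch gives a yield of 75.67%.

Batch per 2000 pbw fused product:
  Li2CO3: 503.4 pbw
  ZrSiO4: 390.3 pbw
  Strontianite: 312.3 pbw
  Gibbsite: 70.60 pbw
  Boric acid: 506.0 pbw
  Sand: 860.4 pbw
Total batch = 2643 pbw; LOI loss = 642.9 pbw; yield = 75.67%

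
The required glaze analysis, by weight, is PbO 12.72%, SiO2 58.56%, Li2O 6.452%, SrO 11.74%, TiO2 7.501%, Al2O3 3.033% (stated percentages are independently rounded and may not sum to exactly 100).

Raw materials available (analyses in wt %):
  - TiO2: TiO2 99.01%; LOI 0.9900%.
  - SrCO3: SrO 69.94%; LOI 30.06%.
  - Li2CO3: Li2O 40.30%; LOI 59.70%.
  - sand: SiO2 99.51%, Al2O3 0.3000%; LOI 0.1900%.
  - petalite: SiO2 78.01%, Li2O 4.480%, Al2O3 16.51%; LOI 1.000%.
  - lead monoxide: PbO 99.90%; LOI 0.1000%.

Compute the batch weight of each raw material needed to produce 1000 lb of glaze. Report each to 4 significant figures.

All internal work holds full float precision from start to finish — in-progress results appear rounded off to 4 significant figures within the worked lines; each reported figure is rounded exactly once; the derived quantities are computed starting from the weights at 1000 lb of glass at full float precision (the totals, net glass mass, LOI, yield, the six compositions) precisely as stated by the problem or answer text.
The oxide mass targets at 1000 lb glaze:
  PbO: 12.72% × 1000 = 127.2 lb
  SiO2: 58.56% × 1000 = 585.6 lb
  Li2O: 6.452% × 1000 = 64.52 lb
  SrO: 11.74% × 1000 = 117.4 lb
  TiO2: 7.501% × 1000 = 75.01 lb
  Al2O3: 3.033% × 1000 = 30.33 lb
Verifying the oxide balance given the weights on record, against the basis in use (every target is met by its sum modulo rounding of the values):
  PbO: 127.3·0.9990 = 127.2 lb (target 127.2 lb)
  SiO2: 450.9·0.9951 + 175.5·0.7801 = 585.6 lb (target 585.6 lb)
  Li2O: 140.6·0.4030 + 175.5·0.04480 = 64.52 lb (target 64.52 lb)
  SrO: 167.9·0.6994 = 117.4 lb (target 117.4 lb)
  TiO2: 75.76·0.9901 = 75.01 lb (target 75.01 lb)
  Al2O3: 450.9·0.003000 + 175.5·0.1651 = 30.33 lb (target 30.33 lb)
Glass-mass closure: whole batch net of LOI = 1000 lb (the targets, summed, come to 1000 lb; the stated basis being 1000 lb — rounding explains the deltas).
Summing the batch: Σ batch = 1138 lb; the LOI term Σ batch·LOI equals 137.9 lb; yield, glass over the total, = 87.88%.

Batch per 1000 lb glaze:
  TiO2: 75.76 lb
  SrCO3: 167.9 lb
  Li2CO3: 140.6 lb
  sand: 450.9 lb
  petalite: 175.5 lb
  lead monoxide: 127.3 lb
Total batch = 1138 lb; LOI loss = 137.9 lb; yield = 87.88%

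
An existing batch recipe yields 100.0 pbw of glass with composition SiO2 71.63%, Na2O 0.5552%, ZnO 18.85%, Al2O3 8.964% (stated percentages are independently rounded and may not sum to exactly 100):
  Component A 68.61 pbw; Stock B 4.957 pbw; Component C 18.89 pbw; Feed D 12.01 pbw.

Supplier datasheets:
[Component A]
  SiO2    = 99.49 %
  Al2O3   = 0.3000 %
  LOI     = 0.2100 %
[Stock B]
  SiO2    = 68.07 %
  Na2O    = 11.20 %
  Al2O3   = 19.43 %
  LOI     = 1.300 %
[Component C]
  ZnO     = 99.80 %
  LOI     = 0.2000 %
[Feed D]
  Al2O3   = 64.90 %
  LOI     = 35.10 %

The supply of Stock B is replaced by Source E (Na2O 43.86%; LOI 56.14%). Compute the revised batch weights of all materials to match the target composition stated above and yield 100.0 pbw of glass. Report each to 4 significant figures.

The whole derivation keeps exact precision from first step to last. Working values appear with 4-significant-digit rounding in the printout — each reported number is rounded once only — all derived quantities, including totals, net glass mass, ignition loss, yield, four oxide percentages, are rebuilt from the batch weights per 100.0 pbw of glass in full float precision as quoted within question or answer.
Oxide-by-oxide targets in 100.0 pbw glass:
  SiO2: 71.63% × 100.0 = 71.63 pbw
  Na2O: 0.5552% × 100.0 = 0.5552 pbw
  ZnO: 18.85% × 100.0 = 18.85 pbw
  Al2O3: 8.964% × 100.0 = 8.964 pbw
Balance tally, oxide-wise, with the batch weights as given, against the basis in use (sum by sum, the targets are met up to rounding of the answer):
  SiO2: 72.00·0.9949 = 71.63 pbw (target 71.63 pbw)
  Na2O: 1.266·0.4386 = 0.5553 pbw (target 0.5552 pbw)
  ZnO: 18.89·0.9980 = 18.85 pbw (target 18.85 pbw)
  Al2O3: 72.00·0.003000 + 13.48·0.6490 = 8.965 pbw (target 8.964 pbw)
Glass mass check: batch Σ − ignition loss = 100.0 pbw (targets for the oxides total 100.0 pbw; with the basis standing at 100.0 pbw — deltas are rounding alone).
Adding the batch up: Σ batch = 105.6 pbw; ignition loss, Σ(batch × LOI) = 5.631 pbw; yield: glass divided by total = 94.67%.

Revised batch per 100.0 pbw glass:
  Component A: 72.00 pbw
  Source E: 1.266 pbw
  Component C: 18.89 pbw
  Feed D: 13.48 pbw
Total batch = 105.6 pbw; LOI loss = 5.631 pbw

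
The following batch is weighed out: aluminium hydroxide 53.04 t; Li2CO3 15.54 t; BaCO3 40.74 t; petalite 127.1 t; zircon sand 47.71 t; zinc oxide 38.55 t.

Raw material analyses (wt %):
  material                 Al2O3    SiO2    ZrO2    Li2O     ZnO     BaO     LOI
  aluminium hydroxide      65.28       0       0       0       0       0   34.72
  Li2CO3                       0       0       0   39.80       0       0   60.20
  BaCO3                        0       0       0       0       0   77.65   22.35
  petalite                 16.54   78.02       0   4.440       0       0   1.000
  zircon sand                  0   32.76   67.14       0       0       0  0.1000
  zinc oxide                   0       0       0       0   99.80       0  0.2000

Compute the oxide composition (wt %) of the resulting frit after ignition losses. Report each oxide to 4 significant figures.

Glass mass = 284.4 t (batch 322.7 − LOI 38.27).
Composition: Al2O3 19.57%, SiO2 40.36%, ZrO2 11.26%, Li2O 4.159%, ZnO 13.53%, BaO 11.12%

Each numeric step maintains full float precision from first step to last. Working values are shown, rounded to 4 significant figures, alongside each step. Every reported value is rounded a single time. The derived quantities (six oxide percentages, LOI, glass mass, the totals, yield) are recomputed at exact precision using the weight values on 284.4 t of glass as given in the problem or the answer.
Oxide-by-oxide delivered mass:
  Al2O3: 53.04·0.6528 + 127.1·0.1654 = 55.65 t
  SiO2: 127.1·0.7802 + 47.71·0.3276 = 114.8 t
  ZrO2: 47.71·0.6714 = 32.03 t
  Li2O: 15.54·0.3980 + 127.1·0.04440 = 11.83 t
  ZnO: 38.55·0.9980 = 38.47 t
  BaO: 40.74·0.7765 = 31.63 t
LOI: 53.04·0.3472 + 15.54·0.6020 + 40.74·0.2235 + 127.1·0.01000 + 47.71·0.001000 + 38.55·0.002000 = 38.27 t
Net of LOI, the glass mass = 322.7 − 38.27 = 284.4 t (matching Σ of the oxides)
percent by weight: oxide/glass ×100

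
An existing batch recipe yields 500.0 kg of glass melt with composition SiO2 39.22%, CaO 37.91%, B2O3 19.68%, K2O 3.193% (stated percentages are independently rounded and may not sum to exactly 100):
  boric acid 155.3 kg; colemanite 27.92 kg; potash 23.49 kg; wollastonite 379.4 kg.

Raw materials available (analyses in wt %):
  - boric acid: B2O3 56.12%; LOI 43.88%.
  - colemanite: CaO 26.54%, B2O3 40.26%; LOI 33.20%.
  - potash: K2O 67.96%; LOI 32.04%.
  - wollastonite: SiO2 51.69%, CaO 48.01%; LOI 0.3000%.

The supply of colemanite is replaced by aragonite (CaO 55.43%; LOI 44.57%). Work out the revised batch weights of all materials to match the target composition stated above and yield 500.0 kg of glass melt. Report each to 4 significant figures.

Revised batch per 500.0 kg glass melt:
  boric acid: 175.3 kg
  aragonite: 13.37 kg
  potash: 23.49 kg
  wollastonite: 379.4 kg
Total batch = 591.6 kg; LOI loss = 91.55 kg

The intermediate values are printed rounded off to 4 significant digits across the worked steps; each numeric step carries exact precision at each step — exactly one rounding is applied to every reported result; derived quantities (net glass mass, the totals, LOI, the four compositions, yield) are re-derived in exact precision starting from the weights at 500.0 kg of glass, as given in the problem or the answer.
Target masses of each oxide per 500.0 kg glass melt:
  SiO2: 39.22% × 500.0 = 196.1 kg
  CaO: 37.91% × 500.0 = 189.6 kg
  B2O3: 19.68% × 500.0 = 98.40 kg
  K2O: 3.193% × 500.0 = 15.96 kg
Checking each oxide sum applying the batch weights above, under the basis named above (summed amounts equal target values once rounding is allowed for):
  SiO2: 379.4·0.5169 = 196.1 kg (target 196.1 kg)
  CaO: 13.37·0.5543 + 379.4·0.4801 = 189.6 kg (target 189.6 kg)
  B2O3: 175.3·0.5612 = 98.38 kg (target 98.40 kg)
  K2O: 23.49·0.6796 = 15.96 kg (target 15.96 kg)
Glass-mass closure: total charge less LOI = 500.0 kg (the Σ of target masses is 500.0 kg; with the basis standing at 500.0 kg — any gap is answer rounding).
Summing the batch: Σ batch = 591.6 kg; loss to ignition Σ batch·LOI = 91.55 kg; the yield ratio, glass ÷ batch: 84.52%.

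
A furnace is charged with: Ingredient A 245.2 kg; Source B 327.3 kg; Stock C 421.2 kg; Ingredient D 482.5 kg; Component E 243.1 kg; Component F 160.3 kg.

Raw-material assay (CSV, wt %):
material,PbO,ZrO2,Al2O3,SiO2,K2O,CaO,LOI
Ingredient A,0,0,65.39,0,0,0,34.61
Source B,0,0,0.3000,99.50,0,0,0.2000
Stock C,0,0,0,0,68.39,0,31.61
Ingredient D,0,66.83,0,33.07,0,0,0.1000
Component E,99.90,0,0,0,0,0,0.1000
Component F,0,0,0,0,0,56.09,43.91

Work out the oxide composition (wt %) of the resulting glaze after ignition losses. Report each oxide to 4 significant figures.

Glass mass = 1590 kg (batch 1880 − LOI 289.8).
Composition: PbO 15.28%, ZrO2 20.28%, Al2O3 10.15%, SiO2 30.52%, K2O 18.12%, CaO 5.655%

Working values are printed rounded to four significant digits alongside each step. Exact precision is kept in all steps — a single rounding yields each reported result — all derived quantities are recomputed from the batch weights at 1590 kg of glass at exact precision (glass mass, LOI, yield, six oxide percentages, the totals), as they appear in either problem or answer.
Oxide masses out of the charge:
  PbO: 243.1·0.9990 = 242.9 kg
  ZrO2: 482.5·0.6683 = 322.5 kg
  Al2O3: 245.2·0.6539 + 327.3·0.003000 = 161.3 kg
  SiO2: 327.3·0.9950 + 482.5·0.3307 = 485.2 kg
  K2O: 421.2·0.6839 = 288.1 kg
  CaO: 160.3·0.5609 = 89.91 kg
LOI: 245.2·0.3461 + 327.3·0.002000 + 421.2·0.3161 + 482.5·0.001000 + 243.1·0.001000 + 160.3·0.4391 = 289.8 kg
Glass mass = batch − LOI = 1880 − 289.8 = 1590 kg (= Σ oxide masses)
each wt % is 100 × oxide ÷ glass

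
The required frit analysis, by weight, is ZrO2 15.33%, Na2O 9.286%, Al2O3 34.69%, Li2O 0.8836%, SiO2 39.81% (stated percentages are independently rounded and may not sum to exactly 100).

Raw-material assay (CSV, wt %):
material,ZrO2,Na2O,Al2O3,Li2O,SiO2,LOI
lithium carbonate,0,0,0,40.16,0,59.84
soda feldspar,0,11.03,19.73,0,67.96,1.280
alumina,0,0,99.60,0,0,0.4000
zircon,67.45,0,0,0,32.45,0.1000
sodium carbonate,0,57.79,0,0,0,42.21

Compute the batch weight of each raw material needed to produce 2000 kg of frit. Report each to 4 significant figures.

Batch per 2000 kg frit:
  lithium carbonate: 44.00 kg
  soda feldspar: 954.5 kg
  alumina: 507.5 kg
  zircon: 454.6 kg
  sodium carbonate: 139.2 kg
Total batch = 2100 kg; LOI loss = 99.79 kg; yield = 95.25%

Working values are displayed, with 4-significant-figure rounding, when written out — all arithmetic holds exact precision in every operation; a single rounding produces each reported value; the derived quantities, including the yield, glass mass, LOI, the five compositions, totals, are computed from the batch weights for 2000 kg of glass at full float precision, as quoted within the problem or the answer.
Target masses of each oxide per 2000 kg frit:
  ZrO2: 15.33% × 2000 = 306.6 kg
  Na2O: 9.286% × 2000 = 185.7 kg
  Al2O3: 34.69% × 2000 = 693.8 kg
  Li2O: 0.8836% × 2000 = 17.67 kg
  SiO2: 39.81% × 2000 = 796.2 kg
A balance pass over the oxides, applying the batch weights above, on the stated basis (target by target, the sums agree given rounding of the digits):
  ZrO2: 454.6·0.6745 = 306.6 kg (target 306.6 kg)
  Na2O: 954.5·0.1103 + 139.2·0.5779 = 185.7 kg (target 185.7 kg)
  Al2O3: 954.5·0.1973 + 507.5·0.9960 = 693.8 kg (target 693.8 kg)
  Li2O: 44.00·0.4016 = 17.67 kg (target 17.67 kg)
  SiO2: 954.5·0.6796 + 454.6·0.3245 = 796.2 kg (target 796.2 kg)
Auditing the glass mass value: whole batch net of LOI = 2000 kg (targets for the oxides total 2000 kg; against the stated basis, 2000 kg — gaps are rounding artifacts).
Total batch = Σ batch = 2100 kg; loss to ignition Σ batch·LOI = 99.79 kg; yield: glass divided by total = 95.25%.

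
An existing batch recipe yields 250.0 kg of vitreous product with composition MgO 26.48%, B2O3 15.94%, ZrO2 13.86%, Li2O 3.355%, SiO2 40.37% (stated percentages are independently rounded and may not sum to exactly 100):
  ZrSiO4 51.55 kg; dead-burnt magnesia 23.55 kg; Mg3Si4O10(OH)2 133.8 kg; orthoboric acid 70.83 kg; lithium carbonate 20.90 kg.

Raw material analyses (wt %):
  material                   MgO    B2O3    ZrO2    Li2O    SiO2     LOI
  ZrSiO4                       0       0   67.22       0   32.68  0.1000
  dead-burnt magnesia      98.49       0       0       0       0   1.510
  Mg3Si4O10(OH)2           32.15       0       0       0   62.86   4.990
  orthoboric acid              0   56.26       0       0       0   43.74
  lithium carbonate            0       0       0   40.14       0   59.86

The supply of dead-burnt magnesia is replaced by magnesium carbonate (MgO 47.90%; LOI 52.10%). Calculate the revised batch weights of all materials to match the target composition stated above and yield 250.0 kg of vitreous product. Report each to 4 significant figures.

Revised batch per 250.0 kg vitreous product:
  ZrSiO4: 51.55 kg
  magnesium carbonate: 48.43 kg
  Mg3Si4O10(OH)2: 133.8 kg
  orthoboric acid: 70.83 kg
  lithium carbonate: 20.90 kg
Total batch = 325.5 kg; LOI loss = 75.45 kg

The intermediate values appear with 4-significant-figure rounding when written out — full float precision is maintained through every step. Each reported figure is rounded just once; all derived quantities, which include LOI, yield, net glass mass, the totals, the five compositions, are rebuilt in full precision, as set out in problem or answer, using the weight values on 250.0 kg of glass.
Per-oxide target masses for 250.0 kg vitreous product:
  MgO: 26.48% × 250.0 = 66.20 kg
  B2O3: 15.94% × 250.0 = 39.85 kg
  ZrO2: 13.86% × 250.0 = 34.65 kg
  Li2O: 3.355% × 250.0 = 8.388 kg
  SiO2: 40.37% × 250.0 = 100.9 kg
Oxide-by-oxide audit on the weights just shown, under the basis named above (sums match the target masses up to rounding of the answer):
  MgO: 48.43·0.4790 + 133.8·0.3215 = 66.21 kg (target 66.20 kg)
  B2O3: 70.83·0.5626 = 39.85 kg (target 39.85 kg)
  ZrO2: 51.55·0.6722 = 34.65 kg (target 34.65 kg)
  Li2O: 20.90·0.4014 = 8.389 kg (target 8.388 kg)
  SiO2: 51.55·0.3268 + 133.8·0.6286 = 101.0 kg (target 100.9 kg)
Mass balance on the glass: the batch minus its LOI: 250.1 kg (the Σ of target masses is 250.0 kg; against the stated basis, 250.0 kg — differing by rounding only).
Batch total: Σ batch = 325.5 kg; Σ batch·LOI gives LOI loss = 75.45 kg; yield = glass ÷ total batch = 76.82%.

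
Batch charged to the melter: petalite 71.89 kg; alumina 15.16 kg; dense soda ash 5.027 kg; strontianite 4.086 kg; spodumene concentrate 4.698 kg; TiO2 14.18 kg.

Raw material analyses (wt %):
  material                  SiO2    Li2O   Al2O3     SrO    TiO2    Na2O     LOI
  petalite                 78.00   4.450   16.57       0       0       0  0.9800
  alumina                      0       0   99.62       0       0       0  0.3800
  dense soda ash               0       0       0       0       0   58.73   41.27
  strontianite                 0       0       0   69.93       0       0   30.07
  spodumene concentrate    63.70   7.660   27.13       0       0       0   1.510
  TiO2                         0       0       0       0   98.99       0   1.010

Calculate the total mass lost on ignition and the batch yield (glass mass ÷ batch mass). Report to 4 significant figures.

Each numeric step keeps exact precision in every operation. The intermediate values are printed with 4-significant-figure rounding as written — every reported figure carries a single rounding; all derived quantities are rebuilt from the batch weights at 110.8 kg of glass at full precision (ignition loss, yield, totals, net glass mass, six oxide percentages), exactly as shown in problem or answer.
LOI of each material in turn:
  petalite: 71.89 × 0.009800 = 0.7045 kg
  alumina: 15.16 × 0.003800 = 0.05761 kg
  dense soda ash: 5.027 × 0.4127 = 2.075 kg
  strontianite: 4.086 × 0.3007 = 1.229 kg
  spodumene concentrate: 4.698 × 0.01510 = 0.07094 kg
  TiO2: 14.18 × 0.01010 = 0.1432 kg
Total LOI = 4.280 kg
Glass = batch − LOI = 115.0 − 4.280 = 110.8 kg

LOI loss = 4.280 kg; glass = 110.8 kg; yield = 96.28%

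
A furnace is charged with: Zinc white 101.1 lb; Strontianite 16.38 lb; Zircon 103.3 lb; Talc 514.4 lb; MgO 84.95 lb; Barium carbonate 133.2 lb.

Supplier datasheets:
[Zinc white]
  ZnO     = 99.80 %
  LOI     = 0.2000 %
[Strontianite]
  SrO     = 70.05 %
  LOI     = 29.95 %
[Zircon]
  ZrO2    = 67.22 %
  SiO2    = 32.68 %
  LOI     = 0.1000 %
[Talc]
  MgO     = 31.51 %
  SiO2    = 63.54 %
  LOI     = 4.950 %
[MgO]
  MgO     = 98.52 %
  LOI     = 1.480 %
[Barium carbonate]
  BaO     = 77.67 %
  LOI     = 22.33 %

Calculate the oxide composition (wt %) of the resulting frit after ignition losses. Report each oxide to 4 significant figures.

Glass mass = 891.7 lb (batch 953.3 − LOI 61.67).
Composition: MgO 27.56%, ZrO2 7.788%, ZnO 11.32%, SiO2 40.44%, SrO 1.287%, BaO 11.60%

Intermediates are displayed, with 4-significant-digit rounding, at each printed step. Each numeric step runs at exact precision in every operation; every reported number receives exactly one rounding. The derived quantities (the yield, six oxide percentages, the totals, glass mass, LOI) are recomputed at exact precision starting from the weights at 891.7 lb of glass, as quoted within problem or answer.
Oxide masses out of the charge:
  MgO: 514.4·0.3151 + 84.95·0.9852 = 245.8 lb
  ZrO2: 103.3·0.6722 = 69.44 lb
  ZnO: 101.1·0.9980 = 100.9 lb
  SiO2: 103.3·0.3268 + 514.4·0.6354 = 360.6 lb
  SrO: 16.38·0.7005 = 11.47 lb
  BaO: 133.2·0.7767 = 103.5 lb
LOI: 101.1·0.002000 + 16.38·0.2995 + 103.3·0.001000 + 514.4·0.04950 + 84.95·0.01480 + 133.2·0.2233 = 61.67 lb
Net of LOI, the glass mass = 953.3 − 61.67 = 891.7 lb (= the summed oxide contributions)
each wt % is 100 × oxide ÷ glass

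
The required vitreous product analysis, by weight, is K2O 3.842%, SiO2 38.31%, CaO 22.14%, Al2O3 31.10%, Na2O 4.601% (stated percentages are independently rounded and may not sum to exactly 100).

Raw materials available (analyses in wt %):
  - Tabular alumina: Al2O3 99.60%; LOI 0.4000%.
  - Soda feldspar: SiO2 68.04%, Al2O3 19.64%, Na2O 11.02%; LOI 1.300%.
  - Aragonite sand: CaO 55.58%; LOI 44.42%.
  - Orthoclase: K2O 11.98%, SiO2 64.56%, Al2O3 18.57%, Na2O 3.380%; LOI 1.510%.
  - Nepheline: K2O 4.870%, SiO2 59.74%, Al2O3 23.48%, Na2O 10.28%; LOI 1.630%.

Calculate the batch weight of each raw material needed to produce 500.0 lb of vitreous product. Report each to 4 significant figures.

The whole derivation carries full precision from start to finish. Values along the way are printed (rounded to four significant figures) in the printout; every reported figure receives exactly one rounding; all derived quantities are rebuilt from the batch weights at 500.0 lb of glass in full precision (the totals, net glass mass, the yield, five oxide percentages, LOI) as they appear in the problem or answer text.
Target masses of each oxide per 500.0 lb vitreous product:
  K2O: 3.842% × 500.0 = 19.21 lb
  SiO2: 38.31% × 500.0 = 191.6 lb
  CaO: 22.14% × 500.0 = 110.7 lb
  Al2O3: 31.10% × 500.0 = 155.5 lb
  Na2O: 4.601% × 500.0 = 23.00 lb
Sums-versus-targets review per the reported batch figures, on the stated basis (every target is met by its sum given rounding of the digits):
  K2O: 121.5·0.1198 + 95.60·0.04870 = 19.21 lb (target 19.21 lb)
  SiO2: 82.31·0.6804 + 121.5·0.6456 + 95.60·0.5974 = 191.6 lb (target 191.6 lb)
  CaO: 199.2·0.5558 = 110.7 lb (target 110.7 lb)
  Al2O3: 94.71·0.9960 + 82.31·0.1964 + 121.5·0.1857 + 95.60·0.2348 = 155.5 lb (target 155.5 lb)
  Na2O: 82.31·0.1102 + 121.5·0.03380 + 95.60·0.1028 = 23.00 lb (target 23.00 lb)
The glass-mass cross-check: batch total minus LOI = 500.0 lb (summing oxide targets gives 500.0 lb; with the basis standing at 500.0 lb — deltas are rounding alone).
Adding the batch up: Σ batch = 593.3 lb; the LOI term Σ batch·LOI equals 93.33 lb; yield: glass divided by total = 84.27%.

Batch per 500.0 lb vitreous product:
  Tabular alumina: 94.71 lb
  Soda feldspar: 82.31 lb
  Aragonite sand: 199.2 lb
  Orthoclase: 121.5 lb
  Nepheline: 95.60 lb
Total batch = 593.3 lb; LOI loss = 93.33 lb; yield = 84.27%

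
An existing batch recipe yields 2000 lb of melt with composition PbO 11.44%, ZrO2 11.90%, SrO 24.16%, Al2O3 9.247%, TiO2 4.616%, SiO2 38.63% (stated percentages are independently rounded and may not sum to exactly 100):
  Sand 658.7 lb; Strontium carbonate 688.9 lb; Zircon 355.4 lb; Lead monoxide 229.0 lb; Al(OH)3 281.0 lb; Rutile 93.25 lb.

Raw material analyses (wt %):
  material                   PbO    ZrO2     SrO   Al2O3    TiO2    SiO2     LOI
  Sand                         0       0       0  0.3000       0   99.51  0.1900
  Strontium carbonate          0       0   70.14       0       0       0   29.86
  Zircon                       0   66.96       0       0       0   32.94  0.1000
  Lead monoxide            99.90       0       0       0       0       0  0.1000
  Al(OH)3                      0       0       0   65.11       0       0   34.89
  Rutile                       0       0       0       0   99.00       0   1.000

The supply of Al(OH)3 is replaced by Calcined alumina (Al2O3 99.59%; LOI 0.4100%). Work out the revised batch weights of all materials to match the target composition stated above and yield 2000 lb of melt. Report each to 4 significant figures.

Intermediates are shown rounded off to 4 significant figures between the steps. Each numeric step carries full precision in every operation; a single rounding produces each reported number — the derived quantities are carried in exact precision (ignition loss, the yield, totals, glass mass, the six compositions) starting from the weights on 2000 lb of glass as quoted within either problem or answer.
Oxide mass targets, per 2000 lb melt:
  PbO: 11.44% × 2000 = 228.8 lb
  ZrO2: 11.90% × 2000 = 238.0 lb
  SrO: 24.16% × 2000 = 483.2 lb
  Al2O3: 9.247% × 2000 = 184.9 lb
  TiO2: 4.616% × 2000 = 92.32 lb
  SiO2: 38.63% × 2000 = 772.6 lb
A balance pass over the oxides, with the batch weights as given, for the quoted basis mass (sums match the target masses up to rounding of the answer):
  PbO: 229.0·0.9990 = 228.8 lb (target 228.8 lb)
  ZrO2: 355.4·0.6696 = 238.0 lb (target 238.0 lb)
  SrO: 688.9·0.7014 = 483.2 lb (target 483.2 lb)
  Al2O3: 658.7·0.003000 + 183.7·0.9959 = 184.9 lb (target 184.9 lb)
  TiO2: 93.25·0.9900 = 92.32 lb (target 92.32 lb)
  SiO2: 658.7·0.9951 + 355.4·0.3294 = 772.5 lb (target 772.6 lb)
Consistency of the glass mass: the batch minus its LOI: 2000 lb (per-oxide target masses sum to 2000 lb; with the basis standing at 2000 lb — rounding explains the deltas).
Adding the batch up: Σ batch = 2209 lb; the LOI term Σ batch·LOI equals 209.2 lb; glass ÷ batch gives a yield of 90.53%.

Revised batch per 2000 lb melt:
  Sand: 658.7 lb
  Strontium carbonate: 688.9 lb
  Zircon: 355.4 lb
  Lead monoxide: 229.0 lb
  Calcined alumina: 183.7 lb
  Rutile: 93.25 lb
Total batch = 2209 lb; LOI loss = 209.2 lb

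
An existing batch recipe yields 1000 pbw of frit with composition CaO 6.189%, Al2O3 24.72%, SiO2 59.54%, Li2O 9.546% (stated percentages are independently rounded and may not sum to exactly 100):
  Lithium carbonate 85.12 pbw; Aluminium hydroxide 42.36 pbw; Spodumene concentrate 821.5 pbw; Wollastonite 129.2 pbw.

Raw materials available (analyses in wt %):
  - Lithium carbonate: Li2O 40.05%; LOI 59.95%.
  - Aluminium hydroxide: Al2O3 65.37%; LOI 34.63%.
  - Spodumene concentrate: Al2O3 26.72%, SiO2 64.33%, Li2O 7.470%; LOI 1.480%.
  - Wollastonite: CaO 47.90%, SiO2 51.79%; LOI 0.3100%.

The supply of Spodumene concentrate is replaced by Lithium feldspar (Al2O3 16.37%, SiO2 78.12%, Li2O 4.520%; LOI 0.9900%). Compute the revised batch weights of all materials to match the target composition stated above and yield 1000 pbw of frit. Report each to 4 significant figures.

Values along the way are shown rounded to 4 significant digits in the working. The working math holds exact precision from first step to last — a single rounding yields every reported result. The derived quantities are recomputed in full precision (glass mass, LOI, the four compositions, yield, the totals) starting from the weights on 1000 pbw of glass, as quoted within either problem or answer.
Oxide-by-oxide targets in 1000 pbw frit:
  CaO: 6.189% × 1000 = 61.89 pbw
  Al2O3: 24.72% × 1000 = 247.2 pbw
  SiO2: 59.54% × 1000 = 595.4 pbw
  Li2O: 9.546% × 1000 = 95.46 pbw
Checking each oxide sum working from each reported weight, on the stated basis (every target is met by its sum exact up to rounding of places):
  CaO: 129.2·0.4790 = 61.89 pbw (target 61.89 pbw)
  Al2O3: 208.7·0.6537 + 676.5·0.1637 = 247.2 pbw (target 247.2 pbw)
  SiO2: 676.5·0.7812 + 129.2·0.5179 = 595.4 pbw (target 595.4 pbw)
  Li2O: 162.0·0.4005 + 676.5·0.04520 = 95.46 pbw (target 95.46 pbw)
Glass mass check: net batch after ignition = 999.9 pbw (per-oxide target masses sum to 1000 pbw; basis as stated: 1000 pbw — differing by rounding only).
Total batch = Σ batch = 1176 pbw; LOI loss = Σ batch·LOI = 176.5 pbw; yield = glass ÷ total batch = 85.00%.

Revised batch per 1000 pbw frit:
  Lithium carbonate: 162.0 pbw
  Aluminium hydroxide: 208.7 pbw
  Lithium feldspar: 676.5 pbw
  Wollastonite: 129.2 pbw
Total batch = 1176 pbw; LOI loss = 176.5 pbw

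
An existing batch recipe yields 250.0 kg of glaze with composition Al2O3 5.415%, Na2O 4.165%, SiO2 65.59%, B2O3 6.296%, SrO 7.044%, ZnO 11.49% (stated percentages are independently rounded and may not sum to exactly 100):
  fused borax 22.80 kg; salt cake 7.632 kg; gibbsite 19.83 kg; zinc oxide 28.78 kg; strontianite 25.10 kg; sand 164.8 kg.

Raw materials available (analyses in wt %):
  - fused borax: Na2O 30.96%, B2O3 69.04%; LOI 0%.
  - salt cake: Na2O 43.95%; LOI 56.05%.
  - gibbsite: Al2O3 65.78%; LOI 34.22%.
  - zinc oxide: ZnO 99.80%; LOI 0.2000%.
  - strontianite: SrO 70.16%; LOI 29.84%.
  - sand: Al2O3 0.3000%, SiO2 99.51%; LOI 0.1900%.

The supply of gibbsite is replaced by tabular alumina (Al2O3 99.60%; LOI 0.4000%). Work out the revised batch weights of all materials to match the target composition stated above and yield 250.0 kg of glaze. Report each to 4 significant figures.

Full float precision is maintained in all steps. Mid-chain values are printed rounded to 4 significant figures within the worked lines. Every reported number includes exactly one rounding — derived quantities are re-derived in exact precision (ignition loss, glass mass, the yield, the six compositions, the totals) from the weighed amounts for 250.0 kg of glass as set out in the problem or answer text.
Per-oxide target masses for 250.0 kg glaze:
  Al2O3: 5.415% × 250.0 = 13.54 kg
  Na2O: 4.165% × 250.0 = 10.41 kg
  SiO2: 65.59% × 250.0 = 164.0 kg
  B2O3: 6.296% × 250.0 = 15.74 kg
  SrO: 7.044% × 250.0 = 17.61 kg
  ZnO: 11.49% × 250.0 = 28.72 kg
Per-oxide balance check with the batch weights as given, per the basis as stated (every target is met by its sum modulo rounding of the values):
  Al2O3: 13.10·0.9960 + 164.8·0.003000 = 13.54 kg (target 13.54 kg)
  Na2O: 22.80·0.3096 + 7.632·0.4395 = 10.41 kg (target 10.41 kg)
  SiO2: 164.8·0.9951 = 164.0 kg (target 164.0 kg)
  B2O3: 22.80·0.6904 = 15.74 kg (target 15.74 kg)
  SrO: 25.10·0.7016 = 17.61 kg (target 17.61 kg)
  ZnO: 28.78·0.9980 = 28.72 kg (target 28.72 kg)
Glass-mass bookkeeping: batch Σ − ignition loss = 250.0 kg (targets for the oxides total 250.0 kg; with the basis standing at 250.0 kg — differing by rounding only).
Adding the batch up: Σ batch = 262.2 kg; the LOI term Σ batch·LOI equals 12.19 kg; yield: glass divided by total = 95.35%.

Revised batch per 250.0 kg glaze:
  fused borax: 22.80 kg
  salt cake: 7.632 kg
  tabular alumina: 13.10 kg
  zinc oxide: 28.78 kg
  strontianite: 25.10 kg
  sand: 164.8 kg
Total batch = 262.2 kg; LOI loss = 12.19 kg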